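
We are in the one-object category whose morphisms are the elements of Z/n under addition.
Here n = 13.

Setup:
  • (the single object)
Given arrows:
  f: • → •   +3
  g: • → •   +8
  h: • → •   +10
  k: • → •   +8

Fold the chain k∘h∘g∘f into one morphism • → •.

Answer: +3

Work:
  0 +3≡3 +8≡11 +10≡8 +8≡3  (mod 13)
composite: +3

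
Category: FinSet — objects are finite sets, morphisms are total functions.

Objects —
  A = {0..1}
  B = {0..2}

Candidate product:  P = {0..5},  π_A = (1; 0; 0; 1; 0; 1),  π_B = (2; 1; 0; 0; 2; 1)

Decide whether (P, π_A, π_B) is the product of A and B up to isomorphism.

|A|·|B| = 2·3 = 6;  |P| = 6
Check the pairing map k ↦ (π_A(k), π_B(k)):
  0 : (1,2)
  1 : (0,1)
  2 : (0,0)
  3 : (1,0)
  4 : (0,2)
  5 : (1,1)
distinct pairs in image: 6 / 6 needed
  → bijection onto A×B; projections well-typed.

Answer: VALID PRODUCT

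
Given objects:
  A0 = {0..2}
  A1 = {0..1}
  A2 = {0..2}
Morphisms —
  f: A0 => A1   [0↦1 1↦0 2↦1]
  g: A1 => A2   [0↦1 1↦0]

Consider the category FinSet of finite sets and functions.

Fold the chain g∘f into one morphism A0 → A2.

  0 f=>1 g=>0
  1 f=>0 g=>1
  2 f=>1 g=>0
result: [0↦0 1↦1 2↦0]

Answer: [0↦0 1↦1 2↦0]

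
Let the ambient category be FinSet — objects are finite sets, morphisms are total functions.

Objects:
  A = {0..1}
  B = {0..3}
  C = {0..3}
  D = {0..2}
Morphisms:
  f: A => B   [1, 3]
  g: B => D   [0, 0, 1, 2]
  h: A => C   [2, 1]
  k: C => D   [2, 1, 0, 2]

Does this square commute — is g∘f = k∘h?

Answer: DOES NOT COMMUTE

Work:
1) trace f;g:
  0 f=>1 g=>0
  1 f=>3 g=>2
  composite₁ = [0, 2]
2) trace h;k:
  0 h=>2 k=>0
  1 h=>1 k=>1
  composite₂ = [0, 1]
Equal? NO — does not commute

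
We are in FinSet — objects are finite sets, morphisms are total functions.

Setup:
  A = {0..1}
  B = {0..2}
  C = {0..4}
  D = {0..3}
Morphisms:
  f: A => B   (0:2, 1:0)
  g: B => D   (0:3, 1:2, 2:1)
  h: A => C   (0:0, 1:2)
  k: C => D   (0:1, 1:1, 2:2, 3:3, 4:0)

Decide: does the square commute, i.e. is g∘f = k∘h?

Along f;g (path 1):
  0 f=>2 g=>1
  1 f=>0 g=>3
  ⟦path⟧₁ = (0:1, 1:3)
Along h;k (path 2):
  0 h=>0 k=>1
  1 h=>2 k=>2
  ⟦path⟧₂ = (0:1, 1:2)
Equal? distinct morphisms ✗

Answer: DOES NOT COMMUTE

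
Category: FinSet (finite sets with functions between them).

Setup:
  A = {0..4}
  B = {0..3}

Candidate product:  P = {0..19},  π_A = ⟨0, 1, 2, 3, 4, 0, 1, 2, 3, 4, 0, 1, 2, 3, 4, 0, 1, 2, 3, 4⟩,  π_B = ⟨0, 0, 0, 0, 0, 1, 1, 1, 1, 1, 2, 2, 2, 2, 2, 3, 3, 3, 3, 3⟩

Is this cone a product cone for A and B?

Answer: VALID PRODUCT

Work:
|A|·|B| = 5·4 = 20;  |P| = 20
Check the pairing map k ↦ (π_A(k), π_B(k)):
  0 : (0,0)
  1 : (1,0)
  2 : (2,0)
  3 : (3,0)
  4 : (4,0)
  5 : (0,1)
  6 : (1,1)
  7 : (2,1)
  8 : (3,1)
  9 : (4,1)
  10 : (0,2)
  11 : (1,2)
  12 : (2,2)
  13 : (3,2)
  14 : (4,2)
  15 : (0,3)
  16 : (1,3)
  17 : (2,3)
  18 : (3,3)
  19 : (4,3)
distinct pairs in image: 20 / 20 needed
  → bijection onto A×B; projections well-typed.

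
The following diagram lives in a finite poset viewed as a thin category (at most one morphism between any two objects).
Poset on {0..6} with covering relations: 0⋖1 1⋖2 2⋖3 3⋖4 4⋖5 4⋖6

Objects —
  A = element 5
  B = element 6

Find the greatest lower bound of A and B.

{x : x<=A ∧ x<=B} = {0,1,2,3,4}  (A=5, B=6)
  0 <= 4
  1 <= 4
  2 <= 4
  3 <= 4
  4 <= 4
glb = 4

Answer: A∧B = 4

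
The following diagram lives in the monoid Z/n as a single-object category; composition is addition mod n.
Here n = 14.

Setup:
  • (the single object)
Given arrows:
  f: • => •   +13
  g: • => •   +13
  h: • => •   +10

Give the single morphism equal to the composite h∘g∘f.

  0 +13≡13 +13≡12 +10≡8  (mod 14)
result: +8

Answer: +8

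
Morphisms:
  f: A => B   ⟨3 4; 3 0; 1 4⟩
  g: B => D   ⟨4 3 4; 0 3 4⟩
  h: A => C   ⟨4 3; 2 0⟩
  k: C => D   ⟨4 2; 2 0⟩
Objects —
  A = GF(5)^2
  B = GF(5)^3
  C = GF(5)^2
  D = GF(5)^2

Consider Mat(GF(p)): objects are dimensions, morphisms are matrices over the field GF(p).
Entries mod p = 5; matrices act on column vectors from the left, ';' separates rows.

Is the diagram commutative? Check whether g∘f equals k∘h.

Answer: COMMUTES

Derivation:
Path 1 = f;g:
  e0=[1,0] f=>[3,3,1] g=>[0,3]
  e1=[0,1] f=>[4,0,4] g=>[2,1]
  composite₁ = ⟨0 2; 3 1⟩
Path 2 = h;k:
  e0=[1,0] h=>[4,2] k=>[0,3]
  e1=[0,1] h=>[3,0] k=>[2,1]
  composite₂ = ⟨0 2; 3 1⟩
Equal? YES — commutes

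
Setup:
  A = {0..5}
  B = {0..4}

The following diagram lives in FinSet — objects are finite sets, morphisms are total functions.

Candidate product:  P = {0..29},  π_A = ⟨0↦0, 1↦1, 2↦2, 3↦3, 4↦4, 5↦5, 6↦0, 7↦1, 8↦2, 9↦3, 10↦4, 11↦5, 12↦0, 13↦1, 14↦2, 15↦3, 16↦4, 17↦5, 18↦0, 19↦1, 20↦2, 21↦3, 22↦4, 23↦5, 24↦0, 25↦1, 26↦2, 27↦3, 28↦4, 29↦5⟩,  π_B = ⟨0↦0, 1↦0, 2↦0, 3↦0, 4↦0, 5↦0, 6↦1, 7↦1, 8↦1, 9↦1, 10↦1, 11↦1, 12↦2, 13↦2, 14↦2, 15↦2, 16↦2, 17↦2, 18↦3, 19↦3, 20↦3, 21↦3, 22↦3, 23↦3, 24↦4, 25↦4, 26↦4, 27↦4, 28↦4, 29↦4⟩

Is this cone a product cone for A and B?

Answer: VALID PRODUCT

Work:
|A|·|B| = 6·5 = 30;  |P| = 30
Check the pairing map k ↦ (π_A(k), π_B(k)):
  0 ↦ (0,0)
  1 ↦ (1,0)
  2 ↦ (2,0)
  3 ↦ (3,0)
  4 ↦ (4,0)
  5 ↦ (5,0)
  6 ↦ (0,1)
  7 ↦ (1,1)
  8 ↦ (2,1)
  9 ↦ (3,1)
  10 ↦ (4,1)
  11 ↦ (5,1)
  12 ↦ (0,2)
  13 ↦ (1,2)
  14 ↦ (2,2)
  15 ↦ (3,2)
  16 ↦ (4,2)
  17 ↦ (5,2)
  18 ↦ (0,3)
  19 ↦ (1,3)
  20 ↦ (2,3)
  21 ↦ (3,3)
  22 ↦ (4,3)
  23 ↦ (5,3)
  24 ↦ (0,4)
  25 ↦ (1,4)
  26 ↦ (2,4)
  27 ↦ (3,4)
  28 ↦ (4,4)
  29 ↦ (5,4)
distinct pairs in image: 30 / 30 needed
  → bijection onto A×B; projections well-typed.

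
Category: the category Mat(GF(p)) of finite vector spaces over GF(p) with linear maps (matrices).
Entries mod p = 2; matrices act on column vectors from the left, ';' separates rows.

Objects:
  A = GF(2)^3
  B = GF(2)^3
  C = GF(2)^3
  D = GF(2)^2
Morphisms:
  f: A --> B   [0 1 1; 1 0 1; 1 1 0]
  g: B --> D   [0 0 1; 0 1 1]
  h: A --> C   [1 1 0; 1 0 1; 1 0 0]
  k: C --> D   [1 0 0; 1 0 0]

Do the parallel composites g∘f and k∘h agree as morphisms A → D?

1) trace f;g:
  e0=[1,0,0] f-->[0,1,1] g-->[1,0]
  e1=[0,1,0] f-->[1,0,1] g-->[1,1]
  e2=[0,0,1] f-->[1,1,0] g-->[0,1]
  composite₁ = [1 1 0; 0 1 1]
2) trace h;k:
  e0=[1,0,0] h-->[1,1,1] k-->[1,1]
  e1=[0,1,0] h-->[1,0,0] k-->[1,1]
  e2=[0,0,1] h-->[0,1,0] k-->[0,0]
  composite₂ = [1 1 0; 1 1 0]
Equal? NO — does not commute

Answer: DOES NOT COMMUTE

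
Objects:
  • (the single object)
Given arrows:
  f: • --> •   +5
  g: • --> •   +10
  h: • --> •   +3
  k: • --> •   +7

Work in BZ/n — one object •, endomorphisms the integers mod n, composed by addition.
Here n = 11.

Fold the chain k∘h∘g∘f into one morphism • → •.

Answer: +3

Trace:
  0 +5≡5 +10≡4 +3≡7 +7≡3  (mod 11)
result: +3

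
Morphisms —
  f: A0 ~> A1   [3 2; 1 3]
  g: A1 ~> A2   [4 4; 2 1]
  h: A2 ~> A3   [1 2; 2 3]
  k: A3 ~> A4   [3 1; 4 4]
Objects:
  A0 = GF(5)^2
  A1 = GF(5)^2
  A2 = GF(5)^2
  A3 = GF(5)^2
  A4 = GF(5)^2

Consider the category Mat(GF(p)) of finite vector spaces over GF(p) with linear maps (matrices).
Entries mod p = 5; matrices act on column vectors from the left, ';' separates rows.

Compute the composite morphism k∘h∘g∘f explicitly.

  e0=⟨1,0⟩ f~>⟨3,1⟩ g~>⟨1,2⟩ h~>⟨0,3⟩ k~>⟨3,2⟩
  e1=⟨0,1⟩ f~>⟨2,3⟩ g~>⟨0,2⟩ h~>⟨4,1⟩ k~>⟨3,0⟩
composite: [3 3; 2 0]

Answer: [3 3; 2 0]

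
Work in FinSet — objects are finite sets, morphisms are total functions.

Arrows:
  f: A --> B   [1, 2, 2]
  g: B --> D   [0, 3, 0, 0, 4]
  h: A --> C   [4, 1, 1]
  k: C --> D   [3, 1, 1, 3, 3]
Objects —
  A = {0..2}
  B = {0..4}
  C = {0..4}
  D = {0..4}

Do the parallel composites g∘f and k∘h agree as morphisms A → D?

1) trace f;g:
  0 f-->1 g-->3
  1 f-->2 g-->0
  2 f-->2 g-->0
  result₁ = [3, 0, 0]
2) trace h;k:
  0 h-->4 k-->3
  1 h-->1 k-->1
  2 h-->1 k-->1
  result₂ = [3, 1, 1]
Equal? differ; not commutative

Answer: DOES NOT COMMUTE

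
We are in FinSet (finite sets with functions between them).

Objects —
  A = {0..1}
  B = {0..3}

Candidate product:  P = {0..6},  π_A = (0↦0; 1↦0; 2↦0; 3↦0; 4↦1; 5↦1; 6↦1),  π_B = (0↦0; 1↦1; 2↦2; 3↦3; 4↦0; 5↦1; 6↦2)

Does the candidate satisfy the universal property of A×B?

|A|·|B| = 2·4 = 8;  |P| = 7
  → cardinalities differ; no bijection possible.

Answer: NOT A VALID PRODUCT — |P|=7 ≠ |A|·|B|=8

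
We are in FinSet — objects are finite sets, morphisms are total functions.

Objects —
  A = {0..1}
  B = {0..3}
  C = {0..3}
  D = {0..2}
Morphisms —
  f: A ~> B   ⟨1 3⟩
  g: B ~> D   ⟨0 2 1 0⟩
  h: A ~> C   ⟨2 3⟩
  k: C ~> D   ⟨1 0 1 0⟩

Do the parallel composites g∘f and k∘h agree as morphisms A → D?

Path 1 = f;g:
  0 f~>1 g~>2
  1 f~>3 g~>0
  composite₁ = ⟨2 0⟩
Path 2 = h;k:
  0 h~>2 k~>1
  1 h~>3 k~>0
  composite₂ = ⟨1 0⟩
Equal? differ; not commutative

Answer: DOES NOT COMMUTE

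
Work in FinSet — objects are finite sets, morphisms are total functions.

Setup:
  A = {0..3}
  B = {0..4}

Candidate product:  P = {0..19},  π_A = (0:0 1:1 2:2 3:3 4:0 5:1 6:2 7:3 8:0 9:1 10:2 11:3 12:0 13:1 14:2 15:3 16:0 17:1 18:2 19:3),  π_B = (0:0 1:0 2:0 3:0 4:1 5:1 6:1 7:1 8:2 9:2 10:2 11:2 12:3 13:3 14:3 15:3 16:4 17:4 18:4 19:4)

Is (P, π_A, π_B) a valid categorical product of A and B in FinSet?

Answer: VALID PRODUCT

Trace:
|A|·|B| = 4·5 = 20;  |P| = 20
Check the pairing map k ↦ (π_A(k), π_B(k)):
  0 : (0,0)
  1 : (1,0)
  2 : (2,0)
  3 : (3,0)
  4 : (0,1)
  5 : (1,1)
  6 : (2,1)
  7 : (3,1)
  8 : (0,2)
  9 : (1,2)
  10 : (2,2)
  11 : (3,2)
  12 : (0,3)
  13 : (1,3)
  14 : (2,3)
  15 : (3,3)
  16 : (0,4)
  17 : (1,4)
  18 : (2,4)
  19 : (3,4)
distinct pairs in image: 20 / 20 needed
  → bijection onto A×B; projections well-typed.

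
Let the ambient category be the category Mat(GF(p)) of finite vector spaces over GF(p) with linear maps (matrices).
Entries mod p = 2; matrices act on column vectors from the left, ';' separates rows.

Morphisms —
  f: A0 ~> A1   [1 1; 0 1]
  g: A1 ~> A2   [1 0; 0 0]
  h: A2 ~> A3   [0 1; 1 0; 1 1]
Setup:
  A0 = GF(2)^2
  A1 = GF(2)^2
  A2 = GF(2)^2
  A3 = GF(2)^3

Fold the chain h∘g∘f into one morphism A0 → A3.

Answer: [0 0; 1 1; 1 1]

Work:
  e0=⟨1,0⟩ f~>⟨1,0⟩ g~>⟨1,0⟩ h~>⟨0,1,1⟩
  e1=⟨0,1⟩ f~>⟨1,1⟩ g~>⟨1,0⟩ h~>⟨0,1,1⟩
⟦path⟧: [0 0; 1 1; 1 1]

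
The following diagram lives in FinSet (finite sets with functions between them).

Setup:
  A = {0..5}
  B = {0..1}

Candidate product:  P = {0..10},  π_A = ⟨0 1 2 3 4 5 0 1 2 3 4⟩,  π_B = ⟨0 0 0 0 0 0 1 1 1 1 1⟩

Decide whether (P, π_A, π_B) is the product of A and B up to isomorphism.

Answer: NOT A VALID PRODUCT — |P|=11 ≠ |A|·|B|=12

Derivation:
|A|·|B| = 6·2 = 12;  |P| = 11
  → cardinalities differ; no bijection possible.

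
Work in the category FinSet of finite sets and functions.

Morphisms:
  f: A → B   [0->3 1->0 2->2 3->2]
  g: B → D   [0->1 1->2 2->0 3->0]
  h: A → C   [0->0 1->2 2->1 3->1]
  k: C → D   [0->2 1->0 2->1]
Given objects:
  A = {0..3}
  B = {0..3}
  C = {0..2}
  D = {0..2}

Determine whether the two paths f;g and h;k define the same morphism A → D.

1) trace f;g:
  0 f→3 g→0
  1 f→0 g→1
  2 f→2 g→0
  3 f→2 g→0
  composite₁ = [0->0 1->1 2->0 3->0]
2) trace h;k:
  0 h→0 k→2
  1 h→2 k→1
  2 h→1 k→0
  3 h→1 k→0
  composite₂ = [0->2 1->1 2->0 3->0]
Equal? differ; not commutative

Answer: DOES NOT COMMUTE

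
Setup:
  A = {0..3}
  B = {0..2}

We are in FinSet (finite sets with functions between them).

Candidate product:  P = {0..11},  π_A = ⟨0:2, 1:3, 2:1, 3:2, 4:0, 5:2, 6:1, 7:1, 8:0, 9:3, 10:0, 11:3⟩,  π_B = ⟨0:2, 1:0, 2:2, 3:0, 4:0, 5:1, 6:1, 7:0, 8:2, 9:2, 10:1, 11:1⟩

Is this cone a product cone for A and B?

Answer: VALID PRODUCT

Derivation:
|A|·|B| = 4·3 = 12;  |P| = 12
Check the pairing map k ↦ (π_A(k), π_B(k)):
  0 : (2,2)
  1 : (3,0)
  2 : (1,2)
  3 : (2,0)
  4 : (0,0)
  5 : (2,1)
  6 : (1,1)
  7 : (1,0)
  8 : (0,2)
  9 : (3,2)
  10 : (0,1)
  11 : (3,1)
distinct pairs in image: 12 / 12 needed
  → bijection onto A×B; projections well-typed.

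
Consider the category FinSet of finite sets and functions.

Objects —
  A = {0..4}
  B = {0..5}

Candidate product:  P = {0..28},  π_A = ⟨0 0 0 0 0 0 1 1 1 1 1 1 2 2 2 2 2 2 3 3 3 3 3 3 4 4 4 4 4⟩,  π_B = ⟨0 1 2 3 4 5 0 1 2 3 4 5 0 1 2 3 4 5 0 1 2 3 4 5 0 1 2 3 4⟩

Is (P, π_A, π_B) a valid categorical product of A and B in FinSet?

Answer: NOT A VALID PRODUCT — |P|=29 ≠ |A|·|B|=30

Derivation:
|A|·|B| = 5·6 = 30;  |P| = 29
  → cardinalities differ; no bijection possible.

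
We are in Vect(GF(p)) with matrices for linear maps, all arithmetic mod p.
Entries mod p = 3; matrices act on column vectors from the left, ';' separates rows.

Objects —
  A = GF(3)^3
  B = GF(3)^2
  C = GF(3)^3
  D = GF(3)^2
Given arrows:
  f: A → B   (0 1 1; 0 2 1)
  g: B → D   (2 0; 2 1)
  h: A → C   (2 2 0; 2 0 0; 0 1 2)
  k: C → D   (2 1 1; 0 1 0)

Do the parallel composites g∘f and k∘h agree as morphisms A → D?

Answer: DOES NOT COMMUTE

Work:
Path 1 = f;g:
  e0=⟨1,0,0⟩ f→⟨0,0⟩ g→⟨0,0⟩
  e1=⟨0,1,0⟩ f→⟨1,2⟩ g→⟨2,1⟩
  e2=⟨0,0,1⟩ f→⟨1,1⟩ g→⟨2,0⟩
  ⟦path⟧₁ = (0 2 2; 0 1 0)
Path 2 = h;k:
  e0=⟨1,0,0⟩ h→⟨2,2,0⟩ k→⟨0,2⟩
  e1=⟨0,1,0⟩ h→⟨2,0,1⟩ k→⟨2,0⟩
  e2=⟨0,0,1⟩ h→⟨0,0,2⟩ k→⟨2,0⟩
  ⟦path⟧₂ = (0 2 2; 2 0 0)
Equal? NO — does not commute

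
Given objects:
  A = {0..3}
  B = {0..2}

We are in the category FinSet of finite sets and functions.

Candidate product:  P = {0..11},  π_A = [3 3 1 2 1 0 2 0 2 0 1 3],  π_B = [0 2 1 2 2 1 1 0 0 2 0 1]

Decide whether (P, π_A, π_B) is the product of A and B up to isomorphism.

|A|·|B| = 4·3 = 12;  |P| = 12
Check the pairing map k ↦ (π_A(k), π_B(k)):
  0 : (3,0)
  1 : (3,2)
  2 : (1,1)
  3 : (2,2)
  4 : (1,2)
  5 : (0,1)
  6 : (2,1)
  7 : (0,0)
  8 : (2,0)
  9 : (0,2)
  10 : (1,0)
  11 : (3,1)
distinct pairs in image: 12 / 12 needed
  → bijection onto A×B; projections well-typed.

Answer: VALID PRODUCT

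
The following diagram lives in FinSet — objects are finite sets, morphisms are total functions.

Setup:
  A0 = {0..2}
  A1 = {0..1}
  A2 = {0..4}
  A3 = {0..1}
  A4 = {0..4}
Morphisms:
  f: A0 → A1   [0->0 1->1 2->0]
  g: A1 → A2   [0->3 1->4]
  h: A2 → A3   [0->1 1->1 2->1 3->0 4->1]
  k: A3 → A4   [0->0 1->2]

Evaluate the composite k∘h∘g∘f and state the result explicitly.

Answer: [0->0 1->2 2->0]

Derivation:
  0 f→0 g→3 h→0 k→0
  1 f→1 g→4 h→1 k→2
  2 f→0 g→3 h→0 k→0
composite: [0->0 1->2 2->0]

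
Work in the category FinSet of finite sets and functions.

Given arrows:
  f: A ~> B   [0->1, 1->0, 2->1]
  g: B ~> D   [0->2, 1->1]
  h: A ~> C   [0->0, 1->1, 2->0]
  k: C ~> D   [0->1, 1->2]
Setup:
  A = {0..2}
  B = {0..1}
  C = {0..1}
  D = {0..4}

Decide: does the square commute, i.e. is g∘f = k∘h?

Path 1 = f;g:
  0 f~>1 g~>1
  1 f~>0 g~>2
  2 f~>1 g~>1
  result₁ = [0->1, 1->2, 2->1]
Path 2 = h;k:
  0 h~>0 k~>1
  1 h~>1 k~>2
  2 h~>0 k~>1
  result₂ = [0->1, 1->2, 2->1]
Equal? YES — commutes

Answer: COMMUTES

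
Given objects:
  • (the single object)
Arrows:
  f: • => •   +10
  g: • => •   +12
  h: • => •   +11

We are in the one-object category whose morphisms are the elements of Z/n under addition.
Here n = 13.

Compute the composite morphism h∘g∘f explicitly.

  0 +10≡10 +12≡9 +11≡7  (mod 13)
composite: +7

Answer: +7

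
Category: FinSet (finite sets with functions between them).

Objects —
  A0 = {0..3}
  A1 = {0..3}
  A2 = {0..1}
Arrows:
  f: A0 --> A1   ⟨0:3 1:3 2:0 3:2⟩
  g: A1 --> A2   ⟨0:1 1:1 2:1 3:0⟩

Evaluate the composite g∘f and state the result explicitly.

  0 f-->3 g-->0
  1 f-->3 g-->0
  2 f-->0 g-->1
  3 f-->2 g-->1
⟦path⟧: ⟨0:0 1:0 2:1 3:1⟩

Answer: ⟨0:0 1:0 2:1 3:1⟩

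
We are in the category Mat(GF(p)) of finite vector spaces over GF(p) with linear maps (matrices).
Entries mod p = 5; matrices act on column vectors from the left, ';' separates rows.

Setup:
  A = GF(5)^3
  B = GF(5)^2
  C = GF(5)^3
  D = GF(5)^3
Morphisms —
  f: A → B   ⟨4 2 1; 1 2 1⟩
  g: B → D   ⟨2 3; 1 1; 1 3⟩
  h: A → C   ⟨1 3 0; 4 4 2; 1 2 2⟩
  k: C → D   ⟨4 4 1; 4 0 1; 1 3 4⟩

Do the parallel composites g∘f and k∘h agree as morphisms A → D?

Answer: COMMUTES

Trace:
Along f;g (path 1):
  e0=[1,0,0] f→[4,1] g→[1,0,2]
  e1=[0,1,0] f→[2,2] g→[0,4,3]
  e2=[0,0,1] f→[1,1] g→[0,2,4]
  ⟦path⟧₁ = ⟨1 0 0; 0 4 2; 2 3 4⟩
Along h;k (path 2):
  e0=[1,0,0] h→[1,4,1] k→[1,0,2]
  e1=[0,1,0] h→[3,4,2] k→[0,4,3]
  e2=[0,0,1] h→[0,2,2] k→[0,2,4]
  ⟦path⟧₂ = ⟨1 0 0; 0 4 2; 2 3 4⟩
Equal? equal; square commutes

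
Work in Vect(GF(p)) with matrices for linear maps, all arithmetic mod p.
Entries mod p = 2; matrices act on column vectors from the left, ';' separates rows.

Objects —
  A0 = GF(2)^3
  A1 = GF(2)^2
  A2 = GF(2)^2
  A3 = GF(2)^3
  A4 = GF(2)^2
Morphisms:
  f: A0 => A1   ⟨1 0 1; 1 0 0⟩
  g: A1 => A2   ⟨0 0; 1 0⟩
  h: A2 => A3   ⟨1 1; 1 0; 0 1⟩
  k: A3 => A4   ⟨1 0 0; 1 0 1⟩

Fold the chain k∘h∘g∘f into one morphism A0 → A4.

Answer: ⟨1 0 1; 0 0 0⟩

Derivation:
  e0=⟨1,0,0⟩ f=>⟨1,1⟩ g=>⟨0,1⟩ h=>⟨1,0,1⟩ k=>⟨1,0⟩
  e1=⟨0,1,0⟩ f=>⟨0,0⟩ g=>⟨0,0⟩ h=>⟨0,0,0⟩ k=>⟨0,0⟩
  e2=⟨0,0,1⟩ f=>⟨1,0⟩ g=>⟨0,1⟩ h=>⟨1,0,1⟩ k=>⟨1,0⟩
composite: ⟨1 0 1; 0 0 0⟩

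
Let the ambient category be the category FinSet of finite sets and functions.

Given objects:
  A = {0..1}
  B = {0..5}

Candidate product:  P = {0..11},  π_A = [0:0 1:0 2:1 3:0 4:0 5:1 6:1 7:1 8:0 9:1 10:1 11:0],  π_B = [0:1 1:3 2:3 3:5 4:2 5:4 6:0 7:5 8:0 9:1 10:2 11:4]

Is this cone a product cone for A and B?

Answer: VALID PRODUCT

Work:
|A|·|B| = 2·6 = 12;  |P| = 12
Check the pairing map k ↦ (π_A(k), π_B(k)):
  0 : (0,1)
  1 : (0,3)
  2 : (1,3)
  3 : (0,5)
  4 : (0,2)
  5 : (1,4)
  6 : (1,0)
  7 : (1,5)
  8 : (0,0)
  9 : (1,1)
  10 : (1,2)
  11 : (0,4)
distinct pairs in image: 12 / 12 needed
  → bijection onto A×B; projections well-typed.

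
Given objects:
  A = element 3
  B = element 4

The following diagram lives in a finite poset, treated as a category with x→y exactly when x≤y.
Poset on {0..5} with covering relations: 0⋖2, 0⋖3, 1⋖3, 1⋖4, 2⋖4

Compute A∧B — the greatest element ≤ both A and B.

Answer: NO MEET EXISTS

Work:
Common predecessors of 3,4: {0,1}
  maximal lower bounds 0 and 1 are incomparable: neither 0<=1 nor 1<=0
→ no greatest lower bound exists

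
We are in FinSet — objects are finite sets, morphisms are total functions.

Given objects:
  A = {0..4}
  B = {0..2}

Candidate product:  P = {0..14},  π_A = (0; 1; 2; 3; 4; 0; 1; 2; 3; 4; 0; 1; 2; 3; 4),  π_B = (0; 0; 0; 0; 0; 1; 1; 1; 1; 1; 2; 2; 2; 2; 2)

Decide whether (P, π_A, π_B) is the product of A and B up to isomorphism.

Answer: VALID PRODUCT

Derivation:
|A|·|B| = 5·3 = 15;  |P| = 15
Check the pairing map k ↦ (π_A(k), π_B(k)):
  0 ↦ (0,0)
  1 ↦ (1,0)
  2 ↦ (2,0)
  3 ↦ (3,0)
  4 ↦ (4,0)
  5 ↦ (0,1)
  6 ↦ (1,1)
  7 ↦ (2,1)
  8 ↦ (3,1)
  9 ↦ (4,1)
  10 ↦ (0,2)
  11 ↦ (1,2)
  12 ↦ (2,2)
  13 ↦ (3,2)
  14 ↦ (4,2)
distinct pairs in image: 15 / 15 needed
  → bijection onto A×B; projections well-typed.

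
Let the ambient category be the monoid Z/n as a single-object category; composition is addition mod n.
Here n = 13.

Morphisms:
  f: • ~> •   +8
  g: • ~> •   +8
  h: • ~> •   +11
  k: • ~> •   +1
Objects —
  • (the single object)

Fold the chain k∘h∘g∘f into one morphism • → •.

Answer: +2

Trace:
  0 +8≡8 +8≡3 +11≡1 +1≡2  (mod 13)
composite: +2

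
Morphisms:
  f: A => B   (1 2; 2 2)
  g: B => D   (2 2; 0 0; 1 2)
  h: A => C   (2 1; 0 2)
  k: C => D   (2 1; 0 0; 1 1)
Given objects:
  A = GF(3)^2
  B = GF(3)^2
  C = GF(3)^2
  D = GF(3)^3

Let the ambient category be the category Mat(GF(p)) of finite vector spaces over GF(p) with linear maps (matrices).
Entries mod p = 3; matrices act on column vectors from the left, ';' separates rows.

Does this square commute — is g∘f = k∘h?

1) trace f;g:
  e0=[1,0] f=>[1,2] g=>[0,0,2]
  e1=[0,1] f=>[2,2] g=>[2,0,0]
  composite₁ = (0 2; 0 0; 2 0)
2) trace h;k:
  e0=[1,0] h=>[2,0] k=>[1,0,2]
  e1=[0,1] h=>[1,2] k=>[1,0,0]
  composite₂ = (1 1; 0 0; 2 0)
Equal? differ; not commutative

Answer: DOES NOT COMMUTE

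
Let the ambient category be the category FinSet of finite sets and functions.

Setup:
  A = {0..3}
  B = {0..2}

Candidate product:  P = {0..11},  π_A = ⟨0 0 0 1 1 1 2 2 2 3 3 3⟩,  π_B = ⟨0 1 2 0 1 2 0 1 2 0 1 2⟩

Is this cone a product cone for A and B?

|A|·|B| = 4·3 = 12;  |P| = 12
Check the pairing map k ↦ (π_A(k), π_B(k)):
  0 -> (0,0)
  1 -> (0,1)
  2 -> (0,2)
  3 -> (1,0)
  4 -> (1,1)
  5 -> (1,2)
  6 -> (2,0)
  7 -> (2,1)
  8 -> (2,2)
  9 -> (3,0)
  10 -> (3,1)
  11 -> (3,2)
distinct pairs in image: 12 / 12 needed
  → bijection onto A×B; projections well-typed.

Answer: VALID PRODUCT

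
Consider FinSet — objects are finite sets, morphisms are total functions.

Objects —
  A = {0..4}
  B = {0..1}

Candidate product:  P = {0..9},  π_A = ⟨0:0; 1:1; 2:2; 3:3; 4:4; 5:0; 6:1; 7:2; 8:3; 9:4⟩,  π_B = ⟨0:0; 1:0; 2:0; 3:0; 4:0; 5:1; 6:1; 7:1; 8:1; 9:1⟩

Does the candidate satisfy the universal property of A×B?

Answer: VALID PRODUCT

Derivation:
|A|·|B| = 5·2 = 10;  |P| = 10
Check the pairing map k ↦ (π_A(k), π_B(k)):
  0 : (0,0)
  1 : (1,0)
  2 : (2,0)
  3 : (3,0)
  4 : (4,0)
  5 : (0,1)
  6 : (1,1)
  7 : (2,1)
  8 : (3,1)
  9 : (4,1)
distinct pairs in image: 10 / 10 needed
  → bijection onto A×B; projections well-typed.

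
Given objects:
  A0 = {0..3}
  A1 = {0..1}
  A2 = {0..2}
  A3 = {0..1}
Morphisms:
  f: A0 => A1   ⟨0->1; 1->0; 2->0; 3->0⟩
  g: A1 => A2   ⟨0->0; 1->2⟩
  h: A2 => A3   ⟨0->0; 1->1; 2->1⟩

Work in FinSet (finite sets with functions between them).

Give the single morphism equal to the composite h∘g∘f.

Answer: ⟨0->1; 1->0; 2->0; 3->0⟩

Trace:
  0 f=>1 g=>2 h=>1
  1 f=>0 g=>0 h=>0
  2 f=>0 g=>0 h=>0
  3 f=>0 g=>0 h=>0
composite: ⟨0->1; 1->0; 2->0; 3->0⟩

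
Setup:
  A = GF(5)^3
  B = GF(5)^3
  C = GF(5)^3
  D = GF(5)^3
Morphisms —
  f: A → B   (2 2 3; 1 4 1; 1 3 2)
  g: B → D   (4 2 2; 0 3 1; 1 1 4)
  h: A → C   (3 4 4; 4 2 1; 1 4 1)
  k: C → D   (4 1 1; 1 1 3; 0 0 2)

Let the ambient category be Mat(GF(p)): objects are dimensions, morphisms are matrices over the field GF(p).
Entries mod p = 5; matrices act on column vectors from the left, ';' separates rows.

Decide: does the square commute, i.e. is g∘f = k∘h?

Answer: DOES NOT COMMUTE

Derivation:
Along f;g (path 1):
  e0=[1,0,0] f→[2,1,1] g→[2,4,2]
  e1=[0,1,0] f→[2,4,3] g→[2,0,3]
  e2=[0,0,1] f→[3,1,2] g→[3,0,2]
  ⟦path⟧₁ = (2 2 3; 4 0 0; 2 3 2)
Along h;k (path 2):
  e0=[1,0,0] h→[3,4,1] k→[2,0,2]
  e1=[0,1,0] h→[4,2,4] k→[2,3,3]
  e2=[0,0,1] h→[4,1,1] k→[3,3,2]
  ⟦path⟧₂ = (2 2 3; 0 3 3; 2 3 2)
Equal? distinct morphisms ✗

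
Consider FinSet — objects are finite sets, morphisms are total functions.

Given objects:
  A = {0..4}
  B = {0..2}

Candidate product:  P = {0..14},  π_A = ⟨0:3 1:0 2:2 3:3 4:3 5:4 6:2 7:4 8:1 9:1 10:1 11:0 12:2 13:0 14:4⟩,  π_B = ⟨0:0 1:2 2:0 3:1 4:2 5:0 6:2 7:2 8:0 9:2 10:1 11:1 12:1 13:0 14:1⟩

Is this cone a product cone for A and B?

Answer: VALID PRODUCT

Derivation:
|A|·|B| = 5·3 = 15;  |P| = 15
Check the pairing map k ↦ (π_A(k), π_B(k)):
  0 : (3,0)
  1 : (0,2)
  2 : (2,0)
  3 : (3,1)
  4 : (3,2)
  5 : (4,0)
  6 : (2,2)
  7 : (4,2)
  8 : (1,0)
  9 : (1,2)
  10 : (1,1)
  11 : (0,1)
  12 : (2,1)
  13 : (0,0)
  14 : (4,1)
distinct pairs in image: 15 / 15 needed
  → bijection onto A×B; projections well-typed.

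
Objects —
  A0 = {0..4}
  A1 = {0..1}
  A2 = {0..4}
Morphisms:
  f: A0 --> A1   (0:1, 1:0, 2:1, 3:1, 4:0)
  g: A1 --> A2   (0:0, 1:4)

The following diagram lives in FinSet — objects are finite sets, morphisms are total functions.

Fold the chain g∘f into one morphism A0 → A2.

Answer: (0:4, 1:0, 2:4, 3:4, 4:0)

Trace:
  0 f-->1 g-->4
  1 f-->0 g-->0
  2 f-->1 g-->4
  3 f-->1 g-->4
  4 f-->0 g-->0
⟦path⟧: (0:4, 1:0, 2:4, 3:4, 4:0)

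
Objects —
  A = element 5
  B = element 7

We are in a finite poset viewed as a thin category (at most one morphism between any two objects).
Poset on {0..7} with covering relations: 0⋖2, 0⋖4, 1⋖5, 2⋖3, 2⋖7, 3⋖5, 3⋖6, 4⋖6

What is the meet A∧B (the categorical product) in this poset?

Answer: A∧B = 2

Work:
Lower bounds of A=5 and B=7: {0,2}
  0 ≤ 2
  2 ≤ 2
glb = 2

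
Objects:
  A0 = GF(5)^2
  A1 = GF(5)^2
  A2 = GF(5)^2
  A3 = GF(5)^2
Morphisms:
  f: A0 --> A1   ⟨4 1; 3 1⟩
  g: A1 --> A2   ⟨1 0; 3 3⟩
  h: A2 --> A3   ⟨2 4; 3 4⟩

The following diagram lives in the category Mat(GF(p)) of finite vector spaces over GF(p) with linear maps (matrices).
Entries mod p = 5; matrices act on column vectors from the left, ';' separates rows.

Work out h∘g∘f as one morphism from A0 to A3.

Answer: ⟨2 1; 1 2⟩

Trace:
  e0=(1,0) f-->(4,3) g-->(4,1) h-->(2,1)
  e1=(0,1) f-->(1,1) g-->(1,1) h-->(1,2)
result: ⟨2 1; 1 2⟩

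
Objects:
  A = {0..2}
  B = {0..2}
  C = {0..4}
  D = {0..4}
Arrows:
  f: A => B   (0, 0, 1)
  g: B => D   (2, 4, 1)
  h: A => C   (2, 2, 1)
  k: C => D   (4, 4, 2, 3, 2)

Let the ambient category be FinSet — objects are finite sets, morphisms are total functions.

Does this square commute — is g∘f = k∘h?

Answer: COMMUTES

Derivation:
Along f;g (path 1):
  0 f=>0 g=>2
  1 f=>0 g=>2
  2 f=>1 g=>4
  result₁ = (2, 2, 4)
Along h;k (path 2):
  0 h=>2 k=>2
  1 h=>2 k=>2
  2 h=>1 k=>4
  result₂ = (2, 2, 4)
Equal? same morphism ✓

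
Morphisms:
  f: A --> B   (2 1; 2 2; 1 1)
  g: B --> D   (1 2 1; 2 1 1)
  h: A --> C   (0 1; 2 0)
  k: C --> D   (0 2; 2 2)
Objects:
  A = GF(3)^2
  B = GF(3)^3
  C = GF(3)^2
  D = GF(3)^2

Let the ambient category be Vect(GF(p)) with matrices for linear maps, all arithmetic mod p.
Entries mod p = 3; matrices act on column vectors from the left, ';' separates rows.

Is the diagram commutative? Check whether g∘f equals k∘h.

Answer: COMMUTES

Trace:
1) trace f;g:
  e0=⟨1,0⟩ f-->⟨2,2,1⟩ g-->⟨1,1⟩
  e1=⟨0,1⟩ f-->⟨1,2,1⟩ g-->⟨0,2⟩
  result₁ = (1 0; 1 2)
2) trace h;k:
  e0=⟨1,0⟩ h-->⟨0,2⟩ k-->⟨1,1⟩
  e1=⟨0,1⟩ h-->⟨1,0⟩ k-->⟨0,2⟩
  result₂ = (1 0; 1 2)
Equal? same morphism ✓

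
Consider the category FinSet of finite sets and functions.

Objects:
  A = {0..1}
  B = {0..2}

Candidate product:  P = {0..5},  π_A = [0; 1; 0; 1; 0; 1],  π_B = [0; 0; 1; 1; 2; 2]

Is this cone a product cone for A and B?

Answer: VALID PRODUCT

Work:
|A|·|B| = 2·3 = 6;  |P| = 6
Check the pairing map k ↦ (π_A(k), π_B(k)):
  0 -> (0,0)
  1 -> (1,0)
  2 -> (0,1)
  3 -> (1,1)
  4 -> (0,2)
  5 -> (1,2)
distinct pairs in image: 6 / 6 needed
  → bijection onto A×B; projections well-typed.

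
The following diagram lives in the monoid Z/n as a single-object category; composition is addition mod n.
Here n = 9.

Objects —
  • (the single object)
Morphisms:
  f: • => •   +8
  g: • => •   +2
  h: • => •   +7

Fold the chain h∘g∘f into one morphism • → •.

Answer: +8

Trace:
  0 +8≡8 +2≡1 +7≡8  (mod 9)
⟦path⟧: +8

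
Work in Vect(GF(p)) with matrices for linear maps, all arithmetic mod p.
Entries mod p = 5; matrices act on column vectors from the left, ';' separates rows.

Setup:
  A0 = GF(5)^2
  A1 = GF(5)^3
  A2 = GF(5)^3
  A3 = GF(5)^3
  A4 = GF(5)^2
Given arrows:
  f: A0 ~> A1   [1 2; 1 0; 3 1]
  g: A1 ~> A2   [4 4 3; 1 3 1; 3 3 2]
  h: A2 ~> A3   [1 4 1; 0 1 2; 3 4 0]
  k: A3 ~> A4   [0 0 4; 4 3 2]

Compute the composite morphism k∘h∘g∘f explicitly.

Answer: [1 0; 4 1]

Work:
  e0=(1,0) f~>(1,1,3) g~>(2,2,2) h~>(2,1,4) k~>(1,4)
  e1=(0,1) f~>(2,0,1) g~>(1,3,3) h~>(1,4,0) k~>(0,1)
result: [1 0; 4 1]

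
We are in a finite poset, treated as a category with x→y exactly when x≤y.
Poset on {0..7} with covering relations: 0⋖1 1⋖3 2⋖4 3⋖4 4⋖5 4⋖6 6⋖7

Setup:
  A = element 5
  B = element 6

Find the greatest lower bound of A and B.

{x : x<=A ∧ x<=B} = {0,1,2,3,4}  (A=5, B=6)
  0 <= 4
  1 <= 4
  2 <= 4
  3 <= 4
  4 <= 4
glb = 4

Answer: A∧B = 4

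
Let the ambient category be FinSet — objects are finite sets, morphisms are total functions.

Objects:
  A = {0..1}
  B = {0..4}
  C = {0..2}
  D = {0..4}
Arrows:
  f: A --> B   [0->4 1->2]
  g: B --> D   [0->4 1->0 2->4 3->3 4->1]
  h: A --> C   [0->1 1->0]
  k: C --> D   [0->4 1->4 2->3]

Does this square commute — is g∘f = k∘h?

Answer: DOES NOT COMMUTE

Work:
1) trace f;g:
  0 f-->4 g-->1
  1 f-->2 g-->4
  ⟦path⟧₁ = [0->1 1->4]
2) trace h;k:
  0 h-->1 k-->4
  1 h-->0 k-->4
  ⟦path⟧₂ = [0->4 1->4]
Equal? distinct morphisms ✗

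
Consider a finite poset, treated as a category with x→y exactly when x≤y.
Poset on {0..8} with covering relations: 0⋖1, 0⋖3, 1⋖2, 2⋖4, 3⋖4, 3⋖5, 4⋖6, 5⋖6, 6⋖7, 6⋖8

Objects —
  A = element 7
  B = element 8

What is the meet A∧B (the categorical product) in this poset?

Lower bounds of A=7 and B=8: {0,1,2,3,4,5,6}
  0 <= 6
  1 <= 6
  2 <= 6
  3 <= 6
  4 <= 6
  5 <= 6
  6 <= 6
glb = 6

Answer: A∧B = 6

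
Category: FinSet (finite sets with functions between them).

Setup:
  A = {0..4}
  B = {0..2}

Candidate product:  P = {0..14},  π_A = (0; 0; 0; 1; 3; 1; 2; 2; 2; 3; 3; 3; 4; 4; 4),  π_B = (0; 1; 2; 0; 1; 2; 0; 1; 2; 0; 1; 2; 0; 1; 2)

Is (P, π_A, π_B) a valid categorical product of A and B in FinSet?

|A|·|B| = 5·3 = 15;  |P| = 15
Check the pairing map k ↦ (π_A(k), π_B(k)):
  0 ↦ (0,0)
  1 ↦ (0,1)
  2 ↦ (0,2)
  3 ↦ (1,0)
  4 ↦ (3,1)
  5 ↦ (1,2)
  6 ↦ (2,0)
  7 ↦ (2,1)
  8 ↦ (2,2)
  9 ↦ (3,0)
  10 ↦ (3,1)  ✗ repeats pair of k=4
  11 ↦ (3,2)
  12 ↦ (4,0)
  13 ↦ (4,1)
  14 ↦ (4,2)
distinct pairs in image: 14 / 15 needed
  → (3,1) hit at k=4 and k=10

Answer: NOT A VALID PRODUCT — duplicate pair at indices 10,4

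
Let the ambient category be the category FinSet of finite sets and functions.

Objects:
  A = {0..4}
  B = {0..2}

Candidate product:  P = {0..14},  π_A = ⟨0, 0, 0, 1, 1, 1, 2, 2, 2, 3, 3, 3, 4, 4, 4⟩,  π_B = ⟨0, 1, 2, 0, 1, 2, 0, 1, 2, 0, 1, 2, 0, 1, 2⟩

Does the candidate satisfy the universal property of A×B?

Answer: VALID PRODUCT

Trace:
|A|·|B| = 5·3 = 15;  |P| = 15
Check the pairing map k ↦ (π_A(k), π_B(k)):
  0 -> (0,0)
  1 -> (0,1)
  2 -> (0,2)
  3 -> (1,0)
  4 -> (1,1)
  5 -> (1,2)
  6 -> (2,0)
  7 -> (2,1)
  8 -> (2,2)
  9 -> (3,0)
  10 -> (3,1)
  11 -> (3,2)
  12 -> (4,0)
  13 -> (4,1)
  14 -> (4,2)
distinct pairs in image: 15 / 15 needed
  → bijection onto A×B; projections well-typed.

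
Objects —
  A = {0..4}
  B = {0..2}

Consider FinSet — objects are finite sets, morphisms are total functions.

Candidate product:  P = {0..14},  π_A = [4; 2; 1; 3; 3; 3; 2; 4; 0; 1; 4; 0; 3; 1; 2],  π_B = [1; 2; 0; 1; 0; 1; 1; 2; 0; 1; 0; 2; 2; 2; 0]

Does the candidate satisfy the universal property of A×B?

|A|·|B| = 5·3 = 15;  |P| = 15
Check the pairing map k ↦ (π_A(k), π_B(k)):
  0 -> (4,1)
  1 -> (2,2)
  2 -> (1,0)
  3 -> (3,1)
  4 -> (3,0)
  5 -> (3,1)  ✗ repeats pair of k=3
  6 -> (2,1)
  7 -> (4,2)
  8 -> (0,0)
  9 -> (1,1)
  10 -> (4,0)
  11 -> (0,2)
  12 -> (3,2)
  13 -> (1,2)
  14 -> (2,0)
distinct pairs in image: 14 / 15 needed
  → (3,1) hit at k=3 and k=5

Answer: NOT A VALID PRODUCT — duplicate pair at indices 5,3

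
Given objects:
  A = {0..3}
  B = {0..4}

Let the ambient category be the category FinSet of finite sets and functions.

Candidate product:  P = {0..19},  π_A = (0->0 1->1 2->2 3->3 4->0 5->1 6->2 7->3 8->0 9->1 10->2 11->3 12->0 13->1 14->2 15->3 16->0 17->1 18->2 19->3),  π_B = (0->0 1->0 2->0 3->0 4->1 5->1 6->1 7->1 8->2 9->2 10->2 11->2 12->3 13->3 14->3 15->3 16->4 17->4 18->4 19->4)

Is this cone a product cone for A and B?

Answer: VALID PRODUCT

Trace:
|A|·|B| = 4·5 = 20;  |P| = 20
Check the pairing map k ↦ (π_A(k), π_B(k)):
  0 -> (0,0)
  1 -> (1,0)
  2 -> (2,0)
  3 -> (3,0)
  4 -> (0,1)
  5 -> (1,1)
  6 -> (2,1)
  7 -> (3,1)
  8 -> (0,2)
  9 -> (1,2)
  10 -> (2,2)
  11 -> (3,2)
  12 -> (0,3)
  13 -> (1,3)
  14 -> (2,3)
  15 -> (3,3)
  16 -> (0,4)
  17 -> (1,4)
  18 -> (2,4)
  19 -> (3,4)
distinct pairs in image: 20 / 20 needed
  → bijection onto A×B; projections well-typed.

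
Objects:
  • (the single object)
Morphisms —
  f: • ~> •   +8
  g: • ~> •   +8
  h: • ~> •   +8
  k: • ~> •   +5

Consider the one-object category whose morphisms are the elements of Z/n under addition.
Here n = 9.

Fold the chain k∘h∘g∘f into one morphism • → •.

  0 +8≡8 +8≡7 +8≡6 +5≡2  (mod 9)
⟦path⟧: +2

Answer: +2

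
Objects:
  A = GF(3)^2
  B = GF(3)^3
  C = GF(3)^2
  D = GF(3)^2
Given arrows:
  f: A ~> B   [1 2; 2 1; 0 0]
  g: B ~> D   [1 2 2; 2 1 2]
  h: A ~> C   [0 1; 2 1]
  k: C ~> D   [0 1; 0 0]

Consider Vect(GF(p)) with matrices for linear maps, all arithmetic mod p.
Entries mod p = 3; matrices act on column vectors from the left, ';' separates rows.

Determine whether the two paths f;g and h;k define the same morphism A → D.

Path 1 = f;g:
  e0=[1,0] f~>[1,2,0] g~>[2,1]
  e1=[0,1] f~>[2,1,0] g~>[1,2]
  ⟦path⟧₁ = [2 1; 1 2]
Path 2 = h;k:
  e0=[1,0] h~>[0,2] k~>[2,0]
  e1=[0,1] h~>[1,1] k~>[1,0]
  ⟦path⟧₂ = [2 1; 0 0]
Equal? distinct morphisms ✗

Answer: DOES NOT COMMUTE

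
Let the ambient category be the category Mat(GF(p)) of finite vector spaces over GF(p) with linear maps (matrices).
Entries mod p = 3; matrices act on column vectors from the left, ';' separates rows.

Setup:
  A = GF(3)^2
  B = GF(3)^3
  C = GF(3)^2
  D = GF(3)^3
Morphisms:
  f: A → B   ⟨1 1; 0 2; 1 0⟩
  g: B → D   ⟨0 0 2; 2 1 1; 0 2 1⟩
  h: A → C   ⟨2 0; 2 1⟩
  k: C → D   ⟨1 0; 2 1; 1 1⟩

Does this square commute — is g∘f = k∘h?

1) trace f;g:
  e0=⟨1,0⟩ f→⟨1,0,1⟩ g→⟨2,0,1⟩
  e1=⟨0,1⟩ f→⟨1,2,0⟩ g→⟨0,1,1⟩
  result₁ = ⟨2 0; 0 1; 1 1⟩
2) trace h;k:
  e0=⟨1,0⟩ h→⟨2,2⟩ k→⟨2,0,1⟩
  e1=⟨0,1⟩ h→⟨0,1⟩ k→⟨0,1,1⟩
  result₂ = ⟨2 0; 0 1; 1 1⟩
Equal? YES — commutes

Answer: COMMUTES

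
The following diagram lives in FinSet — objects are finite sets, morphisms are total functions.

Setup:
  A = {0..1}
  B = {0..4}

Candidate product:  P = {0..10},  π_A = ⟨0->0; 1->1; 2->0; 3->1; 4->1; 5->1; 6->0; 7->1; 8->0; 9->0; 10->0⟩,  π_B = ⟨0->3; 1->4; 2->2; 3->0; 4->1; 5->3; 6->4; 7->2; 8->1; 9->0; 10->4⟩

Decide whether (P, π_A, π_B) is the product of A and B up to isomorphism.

Answer: NOT A VALID PRODUCT — |P|=11 ≠ |A|·|B|=10

Trace:
|A|·|B| = 2·5 = 10;  |P| = 11
  → cardinalities differ; no bijection possible.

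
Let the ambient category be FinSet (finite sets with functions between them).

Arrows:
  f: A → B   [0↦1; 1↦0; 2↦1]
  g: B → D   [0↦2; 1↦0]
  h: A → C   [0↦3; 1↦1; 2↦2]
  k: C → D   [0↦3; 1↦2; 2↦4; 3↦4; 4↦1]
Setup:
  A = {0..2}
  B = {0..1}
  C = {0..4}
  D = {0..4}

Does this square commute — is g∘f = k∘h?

Path 1 = f;g:
  0 f→1 g→0
  1 f→0 g→2
  2 f→1 g→0
  result₁ = [0↦0; 1↦2; 2↦0]
Path 2 = h;k:
  0 h→3 k→4
  1 h→1 k→2
  2 h→2 k→4
  result₂ = [0↦4; 1↦2; 2↦4]
Equal? distinct morphisms ✗

Answer: DOES NOT COMMUTE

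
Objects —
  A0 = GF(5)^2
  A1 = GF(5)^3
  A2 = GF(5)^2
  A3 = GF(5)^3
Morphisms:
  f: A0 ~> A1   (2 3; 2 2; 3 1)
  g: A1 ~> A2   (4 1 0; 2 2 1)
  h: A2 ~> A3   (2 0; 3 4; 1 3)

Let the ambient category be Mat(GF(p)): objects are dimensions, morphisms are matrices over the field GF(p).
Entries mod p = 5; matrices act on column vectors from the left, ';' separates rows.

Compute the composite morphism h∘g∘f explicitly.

Answer: (0 3; 4 1; 3 2)

Derivation:
  e0=(1,0) f~>(2,2,3) g~>(0,1) h~>(0,4,3)
  e1=(0,1) f~>(3,2,1) g~>(4,1) h~>(3,1,2)
result: (0 3; 4 1; 3 2)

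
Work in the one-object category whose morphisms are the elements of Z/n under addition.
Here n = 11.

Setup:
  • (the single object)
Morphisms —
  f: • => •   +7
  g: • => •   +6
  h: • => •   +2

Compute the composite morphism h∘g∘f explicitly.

  0 +7≡7 +6≡2 +2≡4  (mod 11)
composite: +4

Answer: +4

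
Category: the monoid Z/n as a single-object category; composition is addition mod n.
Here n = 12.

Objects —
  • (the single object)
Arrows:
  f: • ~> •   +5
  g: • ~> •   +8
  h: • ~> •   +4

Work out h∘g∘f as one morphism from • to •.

  0 +5≡5 +8≡1 +4≡5  (mod 12)
composite: +5

Answer: +5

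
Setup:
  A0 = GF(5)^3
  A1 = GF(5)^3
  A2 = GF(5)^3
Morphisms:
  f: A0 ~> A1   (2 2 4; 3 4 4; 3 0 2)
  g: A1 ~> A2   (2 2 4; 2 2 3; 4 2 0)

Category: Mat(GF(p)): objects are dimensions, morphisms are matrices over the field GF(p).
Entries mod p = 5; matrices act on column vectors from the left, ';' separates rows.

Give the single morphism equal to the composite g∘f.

  e0=(1,0,0) f~>(2,3,3) g~>(2,4,4)
  e1=(0,1,0) f~>(2,4,0) g~>(2,2,1)
  e2=(0,0,1) f~>(4,4,2) g~>(4,2,4)
composite: (2 2 4; 4 2 2; 4 1 4)

Answer: (2 2 4; 4 2 2; 4 1 4)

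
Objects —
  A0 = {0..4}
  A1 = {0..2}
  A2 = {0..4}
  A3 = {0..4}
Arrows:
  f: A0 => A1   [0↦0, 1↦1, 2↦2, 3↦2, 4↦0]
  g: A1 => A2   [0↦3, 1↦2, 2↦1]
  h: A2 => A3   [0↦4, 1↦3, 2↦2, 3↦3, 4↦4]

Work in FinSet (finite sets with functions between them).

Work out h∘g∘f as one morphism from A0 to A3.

Answer: [0↦3, 1↦2, 2↦3, 3↦3, 4↦3]

Work:
  0 f=>0 g=>3 h=>3
  1 f=>1 g=>2 h=>2
  2 f=>2 g=>1 h=>3
  3 f=>2 g=>1 h=>3
  4 f=>0 g=>3 h=>3
composite: [0↦3, 1↦2, 2↦3, 3↦3, 4↦3]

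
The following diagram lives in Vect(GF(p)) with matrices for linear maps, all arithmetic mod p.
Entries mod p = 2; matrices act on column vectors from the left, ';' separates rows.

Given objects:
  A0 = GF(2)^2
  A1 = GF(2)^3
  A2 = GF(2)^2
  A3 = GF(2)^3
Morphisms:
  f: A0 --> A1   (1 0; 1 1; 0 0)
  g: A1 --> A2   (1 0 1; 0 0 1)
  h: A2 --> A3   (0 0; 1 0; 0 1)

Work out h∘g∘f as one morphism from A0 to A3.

Answer: (0 0; 1 0; 0 0)

Derivation:
  e0=[1,0] f-->[1,1,0] g-->[1,0] h-->[0,1,0]
  e1=[0,1] f-->[0,1,0] g-->[0,0] h-->[0,0,0]
composite: (0 0; 1 0; 0 0)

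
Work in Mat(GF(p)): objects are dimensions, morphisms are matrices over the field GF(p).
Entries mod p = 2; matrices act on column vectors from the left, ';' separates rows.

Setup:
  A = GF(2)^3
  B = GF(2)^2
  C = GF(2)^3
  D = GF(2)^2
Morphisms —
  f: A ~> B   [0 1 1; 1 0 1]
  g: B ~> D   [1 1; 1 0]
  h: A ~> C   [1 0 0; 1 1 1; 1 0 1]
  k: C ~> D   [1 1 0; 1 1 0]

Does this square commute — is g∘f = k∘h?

Answer: DOES NOT COMMUTE

Trace:
1) trace f;g:
  e0=[1,0,0] f~>[0,1] g~>[1,0]
  e1=[0,1,0] f~>[1,0] g~>[1,1]
  e2=[0,0,1] f~>[1,1] g~>[0,1]
  composite₁ = [1 1 0; 0 1 1]
2) trace h;k:
  e0=[1,0,0] h~>[1,1,1] k~>[0,0]
  e1=[0,1,0] h~>[0,1,0] k~>[1,1]
  e2=[0,0,1] h~>[0,1,1] k~>[1,1]
  composite₂ = [0 1 1; 0 1 1]
Equal? distinct morphisms ✗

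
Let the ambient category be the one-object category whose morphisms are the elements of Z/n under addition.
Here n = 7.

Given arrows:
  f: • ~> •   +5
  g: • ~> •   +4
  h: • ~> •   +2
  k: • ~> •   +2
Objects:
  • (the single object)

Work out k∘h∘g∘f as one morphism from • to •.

  0 +5≡5 +4≡2 +2≡4 +2≡6  (mod 7)
composite: +6

Answer: +6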